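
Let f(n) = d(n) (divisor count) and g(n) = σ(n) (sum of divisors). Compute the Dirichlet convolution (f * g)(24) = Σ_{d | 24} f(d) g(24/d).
(d * σ)(24) = 252

Divisors of 24: [1, 2, 3, 4, 6, 8, 12, 24]. For each d | 24:
  d = 1: d(1) · σ(24/1) = 1 · 60 = 60
  d = 2: d(2) · σ(24/2) = 2 · 28 = 56
  d = 3: d(3) · σ(24/3) = 2 · 15 = 30
  d = 4: d(4) · σ(24/4) = 3 · 12 = 36
  d = 6: d(6) · σ(24/6) = 4 · 7 = 28
  d = 8: d(8) · σ(24/8) = 4 · 4 = 16
  d = 12: d(12) · σ(24/12) = 6 · 3 = 18
  d = 24: d(24) · σ(24/24) = 8 · 1 = 8
Summing: (d * σ)(24) = 60 + 56 + 30 + 36 + 28 + 16 + 18 + 8 = 252.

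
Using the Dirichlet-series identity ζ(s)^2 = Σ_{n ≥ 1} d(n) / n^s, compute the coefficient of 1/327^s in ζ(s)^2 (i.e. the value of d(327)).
d(327) = 4

ζ(s)^2 = (Σ 1/m^s)(Σ 1/k^s). The coefficient of 1/n^s in the product is the number of ordered pairs (m, k) with mk = n, which equals d(n). For n = 327, divisors are [1, 3, 109, 327], so d(327) = 4.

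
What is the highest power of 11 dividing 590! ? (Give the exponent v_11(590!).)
v_11(590!) = 57

Legendre's formula: v_p(n!) = Σ_{k ≥ 1} ⌊n / p^k⌋. For p = 11, n = 590, the terms are:
  ⌊590/11^1⌋ = ⌊590/11⌋ = 53
  ⌊590/11^2⌋ = ⌊590/121⌋ = 4
(the next term ⌊590/11^3⌋ = 0, terminating the sum). Summing: v_11(590!) = 53 + 4 = 57.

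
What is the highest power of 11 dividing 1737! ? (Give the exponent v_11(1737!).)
v_11(1737!) = 172

Legendre's formula: v_p(n!) = Σ_{k ≥ 1} ⌊n / p^k⌋. For p = 11, n = 1737, the terms are:
  ⌊1737/11^1⌋ = ⌊1737/11⌋ = 157
  ⌊1737/11^2⌋ = ⌊1737/121⌋ = 14
  ⌊1737/11^3⌋ = ⌊1737/1331⌋ = 1
(the next term ⌊1737/11^4⌋ = 0, terminating the sum). Summing: v_11(1737!) = 157 + 14 + 1 = 172.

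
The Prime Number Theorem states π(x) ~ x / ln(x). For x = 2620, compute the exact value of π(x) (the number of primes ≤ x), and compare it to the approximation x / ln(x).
π(2620) = 380;  x/ln(x) ≈ 332.87;  relative error ≈ 12.40%.

Directly count primes up to 2620: π(2620) = 380. The PNT approximation gives 2620/ln(2620) ≈ 2620/7.87093 ≈ 332.87. Relative error (π(x) − x/ln(x)) / π(x) ≈ 12.40%; the approximation is known to undercount slightly (Li(x) is a better estimate).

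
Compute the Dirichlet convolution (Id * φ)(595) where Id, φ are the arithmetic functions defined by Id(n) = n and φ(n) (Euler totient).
(Id * φ)(595) = 3861

Divisors of 595: [1, 5, 7, 17, 35, 85, 119, 595]. For each d | 595:
  d = 1: Id(1) · φ(595/1) = 1 · 384 = 384
  d = 5: Id(5) · φ(595/5) = 5 · 96 = 480
  d = 7: Id(7) · φ(595/7) = 7 · 64 = 448
  d = 17: Id(17) · φ(595/17) = 17 · 24 = 408
  d = 35: Id(35) · φ(595/35) = 35 · 16 = 560
  d = 85: Id(85) · φ(595/85) = 85 · 6 = 510
  d = 119: Id(119) · φ(595/119) = 119 · 4 = 476
  d = 595: Id(595) · φ(595/595) = 595 · 1 = 595
Summing: (Id * φ)(595) = 384 + 480 + 448 + 408 + 560 + 510 + 476 + 595 = 3861.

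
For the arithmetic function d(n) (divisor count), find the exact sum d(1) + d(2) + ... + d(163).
Σ_{n ≤ 163} d(n) = 858

Compute d(n) for each 1 ≤ n ≤ 163: d(1) = 1, d(2) = 2, d(3) = 2, d(4) = 3, d(5) = 2, d(6) = 4, d(7) = 2, d(8) = 4, d(9) = 3, d(10) = 4, d(11) = 2, d(12) = 6, d(13) = 2, d(14) = 4, d(15) = 4, d(16) = 5, d(17) = 2, d(18) = 6, d(19) = 2, d(20) = 6, d(21) = 4, d(22) = 4, d(23) = 2, d(24) = 8, d(25) = 3, d(26) = 4, d(27) = 4, d(28) = 6, d(29) = 2, d(30) = 8, d(31) = 2, d(32) = 6, d(33) = 4, d(34) = 4, d(35) = 4, d(36) = 9, d(37) = 2, d(38) = 4, d(39) = 4, d(40) = 8, d(41) = 2, d(42) = 8, d(43) = 2, d(44) = 6, d(45) = 6, d(46) = 4, d(47) = 2, d(48) = 10, d(49) = 3, d(50) = 6, d(51) = 4, d(52) = 6, d(53) = 2, d(54) = 8, d(55) = 4, d(56) = 8, d(57) = 4, d(58) = 4, d(59) = 2, d(60) = 12, d(61) = 2, d(62) = 4, d(63) = 6, d(64) = 7, d(65) = 4, d(66) = 8, d(67) = 2, d(68) = 6, d(69) = 4, d(70) = 8, d(71) = 2, d(72) = 12, d(73) = 2, d(74) = 4, d(75) = 6, d(76) = 6, d(77) = 4, d(78) = 8, d(79) = 2, d(80) = 10, d(81) = 5, d(82) = 4, d(83) = 2, d(84) = 12, d(85) = 4, d(86) = 4, d(87) = 4, d(88) = 8, d(89) = 2, d(90) = 12, d(91) = 4, d(92) = 6, d(93) = 4, d(94) = 4, d(95) = 4, d(96) = 12, d(97) = 2, d(98) = 6, d(99) = 6, d(100) = 9, d(101) = 2, d(102) = 8, d(103) = 2, d(104) = 8, d(105) = 8, d(106) = 4, d(107) = 2, d(108) = 12, d(109) = 2, d(110) = 8, d(111) = 4, d(112) = 10, d(113) = 2, d(114) = 8, d(115) = 4, d(116) = 6, d(117) = 6, d(118) = 4, d(119) = 4, d(120) = 16, d(121) = 3, d(122) = 4, d(123) = 4, d(124) = 6, d(125) = 4, d(126) = 12, d(127) = 2, d(128) = 8, d(129) = 4, d(130) = 8, d(131) = 2, d(132) = 12, d(133) = 4, d(134) = 4, d(135) = 8, d(136) = 8, d(137) = 2, d(138) = 8, d(139) = 2, d(140) = 12, d(141) = 4, d(142) = 4, d(143) = 4, d(144) = 15, d(145) = 4, d(146) = 4, d(147) = 6, d(148) = 6, d(149) = 2, d(150) = 12, d(151) = 2, d(152) = 8, d(153) = 6, d(154) = 8, d(155) = 4, d(156) = 12, d(157) = 2, d(158) = 4, d(159) = 4, d(160) = 12, d(161) = 4, d(162) = 10, d(163) = 2. Summing all 163 values: 858. (Dirichlet's divisor formula: Σ_{n ≤ x} d(n) = x ln(x) + (2γ − 1) x + O(√x). For x = 163, the asymptotic estimate is ≈ 855.45.)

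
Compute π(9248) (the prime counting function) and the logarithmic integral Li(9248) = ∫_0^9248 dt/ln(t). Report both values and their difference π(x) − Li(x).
π(9248) = 1146;  Li(9248) ≈ 1164.15;  π(x) − Li(x) ≈ -18.15.

Direct count of primes ≤ 9248 gives π(9248) = 1146. Numerical evaluation of the logarithmic integral gives Li(9248) ≈ 1164.15. The difference π(x) − Li(x) ≈ -18.15 is typically negative for small/moderate x (Li(x) overestimates), though Littlewood's theorem shows this sign changes infinitely often.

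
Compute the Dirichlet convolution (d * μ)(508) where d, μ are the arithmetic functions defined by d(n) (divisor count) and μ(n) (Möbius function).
(d * μ)(508) = 1

Divisors of 508: [1, 2, 4, 127, 254, 508]. For each d | 508:
  d = 1: d(1) · μ(508/1) = 1 · 0 = 0
  d = 2: d(2) · μ(508/2) = 2 · 1 = 2
  d = 4: d(4) · μ(508/4) = 3 · -1 = -3
  d = 127: d(127) · μ(508/127) = 2 · 0 = 0
  d = 254: d(254) · μ(508/254) = 4 · -1 = -4
  d = 508: d(508) · μ(508/508) = 6 · 1 = 6
Summing: (d * μ)(508) = 0 + 2 + -3 + 0 + -4 + 6 = 1.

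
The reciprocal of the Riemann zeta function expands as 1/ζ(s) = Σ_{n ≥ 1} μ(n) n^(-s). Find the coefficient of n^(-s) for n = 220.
μ(220) = 0

Factor n = 220 = 2^2 · 5 · 11. μ(n) = 0 if any exponent ≥ 2 (not squarefree); otherwise μ(n) = (−1)^{ω(n)} where ω(n) is the number of distinct prime factors. Applying: μ(220) = 0.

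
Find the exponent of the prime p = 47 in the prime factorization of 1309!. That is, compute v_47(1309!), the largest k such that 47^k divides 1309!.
v_47(1309!) = 27

Legendre's formula: v_p(n!) = Σ_{k ≥ 1} ⌊n / p^k⌋. For p = 47, n = 1309, the terms are:
  ⌊1309/47^1⌋ = ⌊1309/47⌋ = 27
(the next term ⌊1309/47^2⌋ = 0, terminating the sum). Summing: v_47(1309!) = 27 = 27.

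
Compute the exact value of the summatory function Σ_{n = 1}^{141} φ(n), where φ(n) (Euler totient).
Σ_{n ≤ 141} φ(n) = 6092

Compute φ(n) for each 1 ≤ n ≤ 141: φ(1) = 1, φ(2) = 1, φ(3) = 2, φ(4) = 2, φ(5) = 4, φ(6) = 2, φ(7) = 6, φ(8) = 4, φ(9) = 6, φ(10) = 4, φ(11) = 10, φ(12) = 4, φ(13) = 12, φ(14) = 6, φ(15) = 8, φ(16) = 8, φ(17) = 16, φ(18) = 6, φ(19) = 18, φ(20) = 8, φ(21) = 12, φ(22) = 10, φ(23) = 22, φ(24) = 8, φ(25) = 20, φ(26) = 12, φ(27) = 18, φ(28) = 12, φ(29) = 28, φ(30) = 8, φ(31) = 30, φ(32) = 16, φ(33) = 20, φ(34) = 16, φ(35) = 24, φ(36) = 12, φ(37) = 36, φ(38) = 18, φ(39) = 24, φ(40) = 16, φ(41) = 40, φ(42) = 12, φ(43) = 42, φ(44) = 20, φ(45) = 24, φ(46) = 22, φ(47) = 46, φ(48) = 16, φ(49) = 42, φ(50) = 20, φ(51) = 32, φ(52) = 24, φ(53) = 52, φ(54) = 18, φ(55) = 40, φ(56) = 24, φ(57) = 36, φ(58) = 28, φ(59) = 58, φ(60) = 16, φ(61) = 60, φ(62) = 30, φ(63) = 36, φ(64) = 32, φ(65) = 48, φ(66) = 20, φ(67) = 66, φ(68) = 32, φ(69) = 44, φ(70) = 24, φ(71) = 70, φ(72) = 24, φ(73) = 72, φ(74) = 36, φ(75) = 40, φ(76) = 36, φ(77) = 60, φ(78) = 24, φ(79) = 78, φ(80) = 32, φ(81) = 54, φ(82) = 40, φ(83) = 82, φ(84) = 24, φ(85) = 64, φ(86) = 42, φ(87) = 56, φ(88) = 40, φ(89) = 88, φ(90) = 24, φ(91) = 72, φ(92) = 44, φ(93) = 60, φ(94) = 46, φ(95) = 72, φ(96) = 32, φ(97) = 96, φ(98) = 42, φ(99) = 60, φ(100) = 40, φ(101) = 100, φ(102) = 32, φ(103) = 102, φ(104) = 48, φ(105) = 48, φ(106) = 52, φ(107) = 106, φ(108) = 36, φ(109) = 108, φ(110) = 40, φ(111) = 72, φ(112) = 48, φ(113) = 112, φ(114) = 36, φ(115) = 88, φ(116) = 56, φ(117) = 72, φ(118) = 58, φ(119) = 96, φ(120) = 32, φ(121) = 110, φ(122) = 60, φ(123) = 80, φ(124) = 60, φ(125) = 100, φ(126) = 36, φ(127) = 126, φ(128) = 64, φ(129) = 84, φ(130) = 48, φ(131) = 130, φ(132) = 40, φ(133) = 108, φ(134) = 66, φ(135) = 72, φ(136) = 64, φ(137) = 136, φ(138) = 44, φ(139) = 138, φ(140) = 48, φ(141) = 92. Summing all 141 values: 6092. (Average order: Σ_{n ≤ x} φ(n) ~ (3/π²) x². For x = 141, (3/π²)·141² ≈ 6043.10.)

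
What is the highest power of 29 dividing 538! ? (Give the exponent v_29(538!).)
v_29(538!) = 18

Legendre's formula: v_p(n!) = Σ_{k ≥ 1} ⌊n / p^k⌋. For p = 29, n = 538, the terms are:
  ⌊538/29^1⌋ = ⌊538/29⌋ = 18
(the next term ⌊538/29^2⌋ = 0, terminating the sum). Summing: v_29(538!) = 18 = 18.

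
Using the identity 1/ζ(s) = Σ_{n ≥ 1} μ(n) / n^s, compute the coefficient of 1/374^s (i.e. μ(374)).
μ(374) = -1

Factor n = 374 = 2 · 11 · 17. μ(n) = 0 if any exponent ≥ 2 (not squarefree); otherwise μ(n) = (−1)^{ω(n)} where ω(n) is the number of distinct prime factors. Applying: μ(374) = -1.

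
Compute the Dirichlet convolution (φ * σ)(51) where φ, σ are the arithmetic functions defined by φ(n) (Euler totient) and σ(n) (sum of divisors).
(φ * σ)(51) = 204

Divisors of 51: [1, 3, 17, 51]. For each d | 51:
  d = 1: φ(1) · σ(51/1) = 1 · 72 = 72
  d = 3: φ(3) · σ(51/3) = 2 · 18 = 36
  d = 17: φ(17) · σ(51/17) = 16 · 4 = 64
  d = 51: φ(51) · σ(51/51) = 32 · 1 = 32
Summing: (φ * σ)(51) = 72 + 36 + 64 + 32 = 204.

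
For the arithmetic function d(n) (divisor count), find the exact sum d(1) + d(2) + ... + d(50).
Σ_{n ≤ 50} d(n) = 207

Compute d(n) for each 1 ≤ n ≤ 50: d(1) = 1, d(2) = 2, d(3) = 2, d(4) = 3, d(5) = 2, d(6) = 4, d(7) = 2, d(8) = 4, d(9) = 3, d(10) = 4, d(11) = 2, d(12) = 6, d(13) = 2, d(14) = 4, d(15) = 4, d(16) = 5, d(17) = 2, d(18) = 6, d(19) = 2, d(20) = 6, d(21) = 4, d(22) = 4, d(23) = 2, d(24) = 8, d(25) = 3, d(26) = 4, d(27) = 4, d(28) = 6, d(29) = 2, d(30) = 8, d(31) = 2, d(32) = 6, d(33) = 4, d(34) = 4, d(35) = 4, d(36) = 9, d(37) = 2, d(38) = 4, d(39) = 4, d(40) = 8, d(41) = 2, d(42) = 8, d(43) = 2, d(44) = 6, d(45) = 6, d(46) = 4, d(47) = 2, d(48) = 10, d(49) = 3, d(50) = 6. Summing all 50 values: 207. (Dirichlet's divisor formula: Σ_{n ≤ x} d(n) = x ln(x) + (2γ − 1) x + O(√x). For x = 50, the asymptotic estimate is ≈ 203.32.)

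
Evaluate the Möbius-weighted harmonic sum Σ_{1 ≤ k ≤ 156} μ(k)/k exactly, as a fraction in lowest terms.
Σ μ(k)/k = 35386221418707905836854512026342273734410221837967216139/5364750833138837555449767529261714317873456270532298668855

Values of μ(k) for 1 ≤ k ≤ 156: μ(1) = 1, μ(2) = -1, μ(3) = -1, μ(5) = -1, μ(6) = 1, μ(7) = -1, μ(10) = 1, μ(11) = -1, μ(13) = -1, μ(14) = 1, μ(15) = 1, μ(17) = -1, μ(19) = -1, μ(21) = 1, μ(22) = 1, μ(23) = -1, μ(26) = 1, μ(29) = -1, μ(30) = -1, μ(31) = -1, μ(33) = 1, μ(34) = 1, μ(35) = 1, μ(37) = -1, μ(38) = 1, μ(39) = 1, μ(41) = -1, μ(42) = -1, μ(43) = -1, μ(46) = 1, μ(47) = -1, μ(51) = 1, μ(53) = -1, μ(55) = 1, μ(57) = 1, μ(58) = 1, μ(59) = -1, μ(61) = -1, μ(62) = 1, μ(65) = 1, μ(66) = -1, μ(67) = -1, μ(69) = 1, μ(70) = -1, μ(71) = -1, μ(73) = -1, μ(74) = 1, μ(77) = 1, μ(78) = -1, μ(79) = -1, μ(82) = 1, μ(83) = -1, μ(85) = 1, μ(86) = 1, μ(87) = 1, μ(89) = -1, μ(91) = 1, μ(93) = 1, μ(94) = 1, μ(95) = 1, μ(97) = -1, μ(101) = -1, μ(102) = -1, μ(103) = -1, μ(105) = -1, μ(106) = 1, μ(107) = -1, μ(109) = -1, μ(110) = -1, μ(111) = 1, μ(113) = -1, μ(114) = -1, μ(115) = 1, μ(118) = 1, μ(119) = 1, μ(122) = 1, μ(123) = 1, μ(127) = -1, μ(129) = 1, μ(130) = -1, μ(131) = -1, μ(133) = 1, μ(134) = 1, μ(137) = -1, μ(138) = -1, μ(139) = -1, μ(141) = 1, μ(142) = 1, μ(143) = 1, μ(145) = 1, μ(146) = 1, μ(149) = -1, μ(151) = -1, μ(154) = -1, μ(155) = 1, with μ = 0 on non-squarefree integers. Summing μ(k)/k for k where μ(k) ≠ 0 gives 35386221418707905836854512026342273734410221837967216139/5364750833138837555449767529261714317873456270532298668855 ≈ 0.0066. (PNT ⟺ this sum → 0 as n → ∞.)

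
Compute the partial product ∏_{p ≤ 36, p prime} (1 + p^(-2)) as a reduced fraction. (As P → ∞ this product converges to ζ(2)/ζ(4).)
∏ = 7292191856800000/4827887490090357

The primes p ≤ 36 are [2, 3, 5, 7, 11, 13, 17, 19, 23, 29, 31]. For each, (1 + 1/p^2) = (p^2 + 1)/p^2. Multiplying these fractions over p ∈ [2, 3, 5, 7, 11, 13, 17, 19, 23, 29, 31] gives 7292191856800000/4827887490090357. (In the limit P → ∞ this tends to ζ(2)/ζ(4).)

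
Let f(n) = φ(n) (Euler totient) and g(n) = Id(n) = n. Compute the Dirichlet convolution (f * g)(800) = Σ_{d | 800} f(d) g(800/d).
(φ * Id)(800) = 7280

Divisors of 800: [1, 2, 4, 5, 8, 10, 16, 20, 25, 32, 40, 50, 80, 100, 160, 200, 400, 800]. For each d | 800:
  d = 1: φ(1) · Id(800/1) = 1 · 800 = 800
  d = 2: φ(2) · Id(800/2) = 1 · 400 = 400
  d = 4: φ(4) · Id(800/4) = 2 · 200 = 400
  d = 5: φ(5) · Id(800/5) = 4 · 160 = 640
  d = 8: φ(8) · Id(800/8) = 4 · 100 = 400
  d = 10: φ(10) · Id(800/10) = 4 · 80 = 320
  d = 16: φ(16) · Id(800/16) = 8 · 50 = 400
  d = 20: φ(20) · Id(800/20) = 8 · 40 = 320
  d = 25: φ(25) · Id(800/25) = 20 · 32 = 640
  d = 32: φ(32) · Id(800/32) = 16 · 25 = 400
  d = 40: φ(40) · Id(800/40) = 16 · 20 = 320
  d = 50: φ(50) · Id(800/50) = 20 · 16 = 320
  d = 80: φ(80) · Id(800/80) = 32 · 10 = 320
  d = 100: φ(100) · Id(800/100) = 40 · 8 = 320
  d = 160: φ(160) · Id(800/160) = 64 · 5 = 320
  d = 200: φ(200) · Id(800/200) = 80 · 4 = 320
  d = 400: φ(400) · Id(800/400) = 160 · 2 = 320
  d = 800: φ(800) · Id(800/800) = 320 · 1 = 320
Summing: (φ * Id)(800) = 800 + 400 + 400 + 640 + 400 + 320 + 400 + 320 + 640 + 400 + 320 + 320 + 320 + 320 + 320 + 320 + 320 + 320 = 7280.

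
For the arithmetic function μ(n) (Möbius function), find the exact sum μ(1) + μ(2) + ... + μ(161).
Σ_{n ≤ 161} μ(n) = 1

Compute μ(n) for each 1 ≤ n ≤ 161: μ(1) = 1, μ(2) = -1, μ(3) = -1, μ(4) = 0, μ(5) = -1, μ(6) = 1, μ(7) = -1, μ(8) = 0, μ(9) = 0, μ(10) = 1, μ(11) = -1, μ(12) = 0, μ(13) = -1, μ(14) = 1, μ(15) = 1, μ(16) = 0, μ(17) = -1, μ(18) = 0, μ(19) = -1, μ(20) = 0, μ(21) = 1, μ(22) = 1, μ(23) = -1, μ(24) = 0, μ(25) = 0, μ(26) = 1, μ(27) = 0, μ(28) = 0, μ(29) = -1, μ(30) = -1, μ(31) = -1, μ(32) = 0, μ(33) = 1, μ(34) = 1, μ(35) = 1, μ(36) = 0, μ(37) = -1, μ(38) = 1, μ(39) = 1, μ(40) = 0, μ(41) = -1, μ(42) = -1, μ(43) = -1, μ(44) = 0, μ(45) = 0, μ(46) = 1, μ(47) = -1, μ(48) = 0, μ(49) = 0, μ(50) = 0, μ(51) = 1, μ(52) = 0, μ(53) = -1, μ(54) = 0, μ(55) = 1, μ(56) = 0, μ(57) = 1, μ(58) = 1, μ(59) = -1, μ(60) = 0, μ(61) = -1, μ(62) = 1, μ(63) = 0, μ(64) = 0, μ(65) = 1, μ(66) = -1, μ(67) = -1, μ(68) = 0, μ(69) = 1, μ(70) = -1, μ(71) = -1, μ(72) = 0, μ(73) = -1, μ(74) = 1, μ(75) = 0, μ(76) = 0, μ(77) = 1, μ(78) = -1, μ(79) = -1, μ(80) = 0, μ(81) = 0, μ(82) = 1, μ(83) = -1, μ(84) = 0, μ(85) = 1, μ(86) = 1, μ(87) = 1, μ(88) = 0, μ(89) = -1, μ(90) = 0, μ(91) = 1, μ(92) = 0, μ(93) = 1, μ(94) = 1, μ(95) = 1, μ(96) = 0, μ(97) = -1, μ(98) = 0, μ(99) = 0, μ(100) = 0, μ(101) = -1, μ(102) = -1, μ(103) = -1, μ(104) = 0, μ(105) = -1, μ(106) = 1, μ(107) = -1, μ(108) = 0, μ(109) = -1, μ(110) = -1, μ(111) = 1, μ(112) = 0, μ(113) = -1, μ(114) = -1, μ(115) = 1, μ(116) = 0, μ(117) = 0, μ(118) = 1, μ(119) = 1, μ(120) = 0, μ(121) = 0, μ(122) = 1, μ(123) = 1, μ(124) = 0, μ(125) = 0, μ(126) = 0, μ(127) = -1, μ(128) = 0, μ(129) = 1, μ(130) = -1, μ(131) = -1, μ(132) = 0, μ(133) = 1, μ(134) = 1, μ(135) = 0, μ(136) = 0, μ(137) = -1, μ(138) = -1, μ(139) = -1, μ(140) = 0, μ(141) = 1, μ(142) = 1, μ(143) = 1, μ(144) = 0, μ(145) = 1, μ(146) = 1, μ(147) = 0, μ(148) = 0, μ(149) = -1, μ(150) = 0, μ(151) = -1, μ(152) = 0, μ(153) = 0, μ(154) = -1, μ(155) = 1, μ(156) = 0, μ(157) = -1, μ(158) = 1, μ(159) = 1, μ(160) = 0, μ(161) = 1. Summing all 161 values: 1. (Mertens function M(x) = Σ_{n ≤ x} μ(n); on average M(x) should be small (PNT ⟺ M(x) = o(x)).)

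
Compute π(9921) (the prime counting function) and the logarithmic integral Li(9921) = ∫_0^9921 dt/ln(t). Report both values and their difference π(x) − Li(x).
π(9921) = 1222;  Li(9921) ≈ 1237.56;  π(x) − Li(x) ≈ -15.56.

Direct count of primes ≤ 9921 gives π(9921) = 1222. Numerical evaluation of the logarithmic integral gives Li(9921) ≈ 1237.56. The difference π(x) − Li(x) ≈ -15.56 is typically negative for small/moderate x (Li(x) overestimates), though Littlewood's theorem shows this sign changes infinitely often.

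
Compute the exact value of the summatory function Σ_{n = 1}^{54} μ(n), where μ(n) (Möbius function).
Σ_{n ≤ 54} μ(n) = -3

Compute μ(n) for each 1 ≤ n ≤ 54: μ(1) = 1, μ(2) = -1, μ(3) = -1, μ(4) = 0, μ(5) = -1, μ(6) = 1, μ(7) = -1, μ(8) = 0, μ(9) = 0, μ(10) = 1, μ(11) = -1, μ(12) = 0, μ(13) = -1, μ(14) = 1, μ(15) = 1, μ(16) = 0, μ(17) = -1, μ(18) = 0, μ(19) = -1, μ(20) = 0, μ(21) = 1, μ(22) = 1, μ(23) = -1, μ(24) = 0, μ(25) = 0, μ(26) = 1, μ(27) = 0, μ(28) = 0, μ(29) = -1, μ(30) = -1, μ(31) = -1, μ(32) = 0, μ(33) = 1, μ(34) = 1, μ(35) = 1, μ(36) = 0, μ(37) = -1, μ(38) = 1, μ(39) = 1, μ(40) = 0, μ(41) = -1, μ(42) = -1, μ(43) = -1, μ(44) = 0, μ(45) = 0, μ(46) = 1, μ(47) = -1, μ(48) = 0, μ(49) = 0, μ(50) = 0, μ(51) = 1, μ(52) = 0, μ(53) = -1, μ(54) = 0. Summing all 54 values: -3. (Mertens function M(x) = Σ_{n ≤ x} μ(n); on average M(x) should be small (PNT ⟺ M(x) = o(x)).)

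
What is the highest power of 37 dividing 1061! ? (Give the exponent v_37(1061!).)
v_37(1061!) = 28

Legendre's formula: v_p(n!) = Σ_{k ≥ 1} ⌊n / p^k⌋. For p = 37, n = 1061, the terms are:
  ⌊1061/37^1⌋ = ⌊1061/37⌋ = 28
(the next term ⌊1061/37^2⌋ = 0, terminating the sum). Summing: v_37(1061!) = 28 = 28.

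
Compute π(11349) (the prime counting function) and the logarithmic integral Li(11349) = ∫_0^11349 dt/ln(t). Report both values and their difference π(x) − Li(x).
π(11349) = 1370;  Li(11349) ≈ 1391.59;  π(x) − Li(x) ≈ -21.59.

Direct count of primes ≤ 11349 gives π(11349) = 1370. Numerical evaluation of the logarithmic integral gives Li(11349) ≈ 1391.59. The difference π(x) − Li(x) ≈ -21.59 is typically negative for small/moderate x (Li(x) overestimates), though Littlewood's theorem shows this sign changes infinitely often.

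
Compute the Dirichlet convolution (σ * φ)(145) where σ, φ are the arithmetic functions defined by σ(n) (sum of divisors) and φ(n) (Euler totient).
(σ * φ)(145) = 580

Divisors of 145: [1, 5, 29, 145]. For each d | 145:
  d = 1: σ(1) · φ(145/1) = 1 · 112 = 112
  d = 5: σ(5) · φ(145/5) = 6 · 28 = 168
  d = 29: σ(29) · φ(145/29) = 30 · 4 = 120
  d = 145: σ(145) · φ(145/145) = 180 · 1 = 180
Summing: (σ * φ)(145) = 112 + 168 + 120 + 180 = 580.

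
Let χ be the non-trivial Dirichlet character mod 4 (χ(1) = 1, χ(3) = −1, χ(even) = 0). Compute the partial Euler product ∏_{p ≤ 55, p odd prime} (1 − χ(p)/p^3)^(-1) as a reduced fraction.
∏ = 825131832927904152751703886265311831503045/851571808026684219819301170519057245405184

The odd primes p ≤ 55 are [3, 5, 7, 11, 13, 17, 19, 23, 29, 31, 37, 41, 43, 47, 53]. For each, χ(p) = 1 if p ≡ 1 mod 4, χ(p) = −1 if p ≡ 3 mod 4. Taking (1 − χ(p)/p^3)^(-1) = p^3/(p^3 − χ(p)): (1 − (-1)/3^3)^(-1) · (1 − (1)/5^3)^(-1) · (1 − (-1)/7^3)^(-1) · (1 − (-1)/11^3)^(-1) · (1 − (1)/13^3)^(-1) · (1 − (1)/17^3)^(-1) · (1 − (-1)/19^3)^(-1) · (1 − (-1)/23^3)^(-1) · (1 − (1)/29^3)^(-1) · (1 − (-1)/31^3)^(-1) · (1 − (1)/37^3)^(-1) · (1 − (1)/41^3)^(-1) · (1 − (-1)/43^3)^(-1) · (1 − (-1)/47^3)^(-1) · (1 − (1)/53^3)^(-1) = 825131832927904152751703886265311831503045/851571808026684219819301170519057245405184.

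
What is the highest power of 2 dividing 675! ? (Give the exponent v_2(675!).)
v_2(675!) = 670

Legendre's formula: v_p(n!) = Σ_{k ≥ 1} ⌊n / p^k⌋. For p = 2, n = 675, the terms are:
  ⌊675/2^1⌋ = ⌊675/2⌋ = 337
  ⌊675/2^2⌋ = ⌊675/4⌋ = 168
  ⌊675/2^3⌋ = ⌊675/8⌋ = 84
  ⌊675/2^4⌋ = ⌊675/16⌋ = 42
  ⌊675/2^5⌋ = ⌊675/32⌋ = 21
  ⌊675/2^6⌋ = ⌊675/64⌋ = 10
  ⌊675/2^7⌋ = ⌊675/128⌋ = 5
  ⌊675/2^8⌋ = ⌊675/256⌋ = 2
  ⌊675/2^9⌋ = ⌊675/512⌋ = 1
(the next term ⌊675/2^10⌋ = 0, terminating the sum). Summing: v_2(675!) = 337 + 168 + 84 + 42 + 21 + 10 + 5 + 2 + 1 = 670.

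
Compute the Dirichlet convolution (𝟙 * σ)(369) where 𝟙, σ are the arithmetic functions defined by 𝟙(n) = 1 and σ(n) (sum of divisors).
(𝟙 * σ)(369) = 774

Divisors of 369: [1, 3, 9, 41, 123, 369]. For each d | 369:
  d = 1: 𝟙(1) · σ(369/1) = 1 · 546 = 546
  d = 3: 𝟙(3) · σ(369/3) = 1 · 168 = 168
  d = 9: 𝟙(9) · σ(369/9) = 1 · 42 = 42
  d = 41: 𝟙(41) · σ(369/41) = 1 · 13 = 13
  d = 123: 𝟙(123) · σ(369/123) = 1 · 4 = 4
  d = 369: 𝟙(369) · σ(369/369) = 1 · 1 = 1
Summing: (𝟙 * σ)(369) = 546 + 168 + 42 + 13 + 4 + 1 = 774.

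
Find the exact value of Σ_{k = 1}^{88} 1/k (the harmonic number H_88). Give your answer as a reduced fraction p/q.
H_88 = 40866521918642154860585199122889549709/8076030954443701744994070304101969600

Direct summation: H_88 = 1 + 1/2 + ... + 1/88. The least common denominator is lcm(1, ..., 88) = 8076030954443701744994070304101969600; over this denominator the numerator is 8076030954443701744994070304101969600 + 4038015477221850872497035152050984800 + 2692010318147900581664690101367323200 + 2019007738610925436248517576025492400 + 1615206190888740348998814060820393920 + 1346005159073950290832345050683661600 + 1153718707777671677856295757728852800 + 1009503869305462718124258788012746200 + 897336772715966860554896700455774400 + 807603095444370174499407030410196960 + 734184632222154704090370027645633600 + 673002579536975145416172525341830800 + 621233150341823211153390023392459200 + 576859353888835838928147878864426400 + 538402063629580116332938020273464640 + 504751934652731359062129394006373100 + 475060644379041279117298253182468800 + 448668386357983430277448350227887200 + 425054260760194828683898437057998400 + 403801547722185087249703515205098480 + 384572902592557225952098585909617600 + 367092316111077352045185013822816800 + 351131780627987032391046534960955200 + 336501289768487572708086262670915400 + 323041238177748069799762812164078784 + 310616575170911605576695011696229600 + 299112257571988953518298900151924800 + 288429676944417919464073939432213200 + 278483826015300060172209320831102400 + 269201031814790058166469010136732320 + 260517127562700056290131300132321600 + 252375967326365679531064697003186550 + 244728210740718234696790009215211200 + 237530322189520639558649126591234400 + 230743741555534335571259151545770560 + 224334193178991715138724175113943600 + 218271106876856803918758656867620800 + 212527130380097414341949218528999200 + 207077716780607737051130007797486400 + 201900773861092543624851757602549240 + 196976364742529310853513909856145600 + 192286451296278612976049292954808800 + 187814673359155854534745821025627200 + 183546158055538676022592506911408400 + 179467354543193372110979340091154880 + 175565890313993516195523267480477600 + 171830445839227696702001495831956800 + 168250644884243786354043131335457700 + 164816958253953096836613679675550400 + 161520619088874034899881406082039392 + 158353548126347093039099417727489600 + 155308287585455802788347505848114800 + 152377942536673617830076798190603200 + 149556128785994476759149450075962400 + 146836926444430940818074005529126720 + 144214838472208959732036969716106600 + 141684753586731609561299479019332800 + 139241913007650030086104660415551200 + 136881880583791554999899496679694400 + 134600515907395029083234505068366160 + 132393950072847569590066726296753600 + 130258563781350028145065650066160800 + 128190967530852408650699528636539200 + 126187983663182839765532348501593275 + 124246630068364642230678004678491840 + 122364105370359117348395004607605600 + 120537775439458234999911497076148800 + 118765161094760319779324563295617200 + 117043926875995677463682178320318400 + 115371870777767167785629575772885280 + 113746914851319742887240426818337600 + 112167096589495857569362087556971800 + 110630561019776736232795483617835200 + 109135553438428401959379328433810400 + 107680412725916023266587604054692928 + 106263565190048707170974609264499600 + 104883518888879243441481432520804800 + 103538858390303868525565003898743200 + 102228239929667110696127472203822400 + 100950386930546271812425878801274620 + 99704085857329651172766300050641600 + 98488182371264655426756954928072800 + 97301577764381948734868316916891200 + 96143225648139306488024646477404400 + 95012128875808255823459650636493760 + 93907336679577927267372910512813600 + 92827942005100020057403106943700800 + 91773079027769338011296253455704200 = 40866521918642154860585199122889549709, so H_88 = 40866521918642154860585199122889549709/8076030954443701744994070304101969600 (already in lowest terms) ≈ 5.06022. (The PNT-adjacent estimate ln(88) + γ ≈ 5.05455 matches within O(1/n).)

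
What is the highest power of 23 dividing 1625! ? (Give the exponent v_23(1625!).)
v_23(1625!) = 73

Legendre's formula: v_p(n!) = Σ_{k ≥ 1} ⌊n / p^k⌋. For p = 23, n = 1625, the terms are:
  ⌊1625/23^1⌋ = ⌊1625/23⌋ = 70
  ⌊1625/23^2⌋ = ⌊1625/529⌋ = 3
(the next term ⌊1625/23^3⌋ = 0, terminating the sum). Summing: v_23(1625!) = 70 + 3 = 73.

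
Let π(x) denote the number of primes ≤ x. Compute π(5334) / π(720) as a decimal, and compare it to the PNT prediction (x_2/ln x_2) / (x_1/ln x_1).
π(5334)/π(720) = 706/128 ≈ 5.5156;  PNT prediction ≈ 5.6796.

π(720) = 128 and π(5334) = 706, so π(5334)/π(720) ≈ 5.5156. The PNT-predicted ratio is (5334/ln(5334)) / (720/ln(720)) ≈ 5.6796. The two agree to within a few percent, as expected.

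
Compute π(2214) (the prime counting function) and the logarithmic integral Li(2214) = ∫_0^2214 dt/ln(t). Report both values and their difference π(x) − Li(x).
π(2214) = 330;  Li(2214) ≈ 342.77;  π(x) − Li(x) ≈ -12.77.

Direct count of primes ≤ 2214 gives π(2214) = 330. Numerical evaluation of the logarithmic integral gives Li(2214) ≈ 342.77. The difference π(x) − Li(x) ≈ -12.77 is typically negative for small/moderate x (Li(x) overestimates), though Littlewood's theorem shows this sign changes infinitely often.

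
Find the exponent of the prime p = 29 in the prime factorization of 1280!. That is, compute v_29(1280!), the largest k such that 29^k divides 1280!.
v_29(1280!) = 45

Legendre's formula: v_p(n!) = Σ_{k ≥ 1} ⌊n / p^k⌋. For p = 29, n = 1280, the terms are:
  ⌊1280/29^1⌋ = ⌊1280/29⌋ = 44
  ⌊1280/29^2⌋ = ⌊1280/841⌋ = 1
(the next term ⌊1280/29^3⌋ = 0, terminating the sum). Summing: v_29(1280!) = 44 + 1 = 45.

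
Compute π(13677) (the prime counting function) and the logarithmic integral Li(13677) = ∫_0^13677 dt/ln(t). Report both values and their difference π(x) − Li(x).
π(13677) = 1614;  Li(13677) ≈ 1638.38;  π(x) − Li(x) ≈ -24.38.

Direct count of primes ≤ 13677 gives π(13677) = 1614. Numerical evaluation of the logarithmic integral gives Li(13677) ≈ 1638.38. The difference π(x) − Li(x) ≈ -24.38 is typically negative for small/moderate x (Li(x) overestimates), though Littlewood's theorem shows this sign changes infinitely often.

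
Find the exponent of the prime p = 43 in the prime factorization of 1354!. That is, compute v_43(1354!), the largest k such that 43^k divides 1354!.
v_43(1354!) = 31

Legendre's formula: v_p(n!) = Σ_{k ≥ 1} ⌊n / p^k⌋. For p = 43, n = 1354, the terms are:
  ⌊1354/43^1⌋ = ⌊1354/43⌋ = 31
(the next term ⌊1354/43^2⌋ = 0, terminating the sum). Summing: v_43(1354!) = 31 = 31.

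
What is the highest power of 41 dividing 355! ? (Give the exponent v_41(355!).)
v_41(355!) = 8

Legendre's formula: v_p(n!) = Σ_{k ≥ 1} ⌊n / p^k⌋. For p = 41, n = 355, the terms are:
  ⌊355/41^1⌋ = ⌊355/41⌋ = 8
(the next term ⌊355/41^2⌋ = 0, terminating the sum). Summing: v_41(355!) = 8 = 8.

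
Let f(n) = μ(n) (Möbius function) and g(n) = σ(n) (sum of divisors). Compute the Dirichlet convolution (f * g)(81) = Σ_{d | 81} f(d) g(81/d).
(μ * σ)(81) = 81

Divisors of 81: [1, 3, 9, 27, 81]. For each d | 81:
  d = 1: μ(1) · σ(81/1) = 1 · 121 = 121
  d = 3: μ(3) · σ(81/3) = -1 · 40 = -40
  d = 9: μ(9) · σ(81/9) = 0 · 13 = 0
  d = 27: μ(27) · σ(81/27) = 0 · 4 = 0
  d = 81: μ(81) · σ(81/81) = 0 · 1 = 0
Summing: (μ * σ)(81) = 121 + -40 + 0 + 0 + 0 = 81.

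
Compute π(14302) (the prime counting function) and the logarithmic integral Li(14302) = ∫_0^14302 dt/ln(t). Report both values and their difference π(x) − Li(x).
π(14302) = 1677;  Li(14302) ≈ 1703.86;  π(x) − Li(x) ≈ -26.86.

Direct count of primes ≤ 14302 gives π(14302) = 1677. Numerical evaluation of the logarithmic integral gives Li(14302) ≈ 1703.86. The difference π(x) − Li(x) ≈ -26.86 is typically negative for small/moderate x (Li(x) overestimates), though Littlewood's theorem shows this sign changes infinitely often.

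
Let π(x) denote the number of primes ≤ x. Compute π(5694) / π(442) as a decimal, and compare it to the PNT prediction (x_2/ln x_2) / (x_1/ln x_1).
π(5694)/π(442) = 750/85 ≈ 8.8235;  PNT prediction ≈ 9.0747.

π(442) = 85 and π(5694) = 750, so π(5694)/π(442) ≈ 8.8235. The PNT-predicted ratio is (5694/ln(5694)) / (442/ln(442)) ≈ 9.0747. The two agree to within a few percent, as expected.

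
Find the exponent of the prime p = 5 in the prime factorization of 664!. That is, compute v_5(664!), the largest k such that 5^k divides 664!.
v_5(664!) = 164

Legendre's formula: v_p(n!) = Σ_{k ≥ 1} ⌊n / p^k⌋. For p = 5, n = 664, the terms are:
  ⌊664/5^1⌋ = ⌊664/5⌋ = 132
  ⌊664/5^2⌋ = ⌊664/25⌋ = 26
  ⌊664/5^3⌋ = ⌊664/125⌋ = 5
  ⌊664/5^4⌋ = ⌊664/625⌋ = 1
(the next term ⌊664/5^5⌋ = 0, terminating the sum). Summing: v_5(664!) = 132 + 26 + 5 + 1 = 164.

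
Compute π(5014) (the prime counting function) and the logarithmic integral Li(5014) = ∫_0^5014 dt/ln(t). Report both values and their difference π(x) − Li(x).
π(5014) = 672;  Li(5014) ≈ 685.92;  π(x) − Li(x) ≈ -13.92.

Direct count of primes ≤ 5014 gives π(5014) = 672. Numerical evaluation of the logarithmic integral gives Li(5014) ≈ 685.92. The difference π(x) − Li(x) ≈ -13.92 is typically negative for small/moderate x (Li(x) overestimates), though Littlewood's theorem shows this sign changes infinitely often.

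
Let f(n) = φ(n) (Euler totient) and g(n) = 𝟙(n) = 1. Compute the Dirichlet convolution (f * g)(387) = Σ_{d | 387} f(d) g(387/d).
(φ * 𝟙)(387) = 387

Divisors of 387: [1, 3, 9, 43, 129, 387]. For each d | 387:
  d = 1: φ(1) · 𝟙(387/1) = 1 · 1 = 1
  d = 3: φ(3) · 𝟙(387/3) = 2 · 1 = 2
  d = 9: φ(9) · 𝟙(387/9) = 6 · 1 = 6
  d = 43: φ(43) · 𝟙(387/43) = 42 · 1 = 42
  d = 129: φ(129) · 𝟙(387/129) = 84 · 1 = 84
  d = 387: φ(387) · 𝟙(387/387) = 252 · 1 = 252
Summing: (φ * 𝟙)(387) = 1 + 2 + 6 + 42 + 84 + 252 = 387.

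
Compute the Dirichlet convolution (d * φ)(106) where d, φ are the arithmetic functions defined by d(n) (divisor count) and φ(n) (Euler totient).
(d * φ)(106) = 162

Divisors of 106: [1, 2, 53, 106]. For each d | 106:
  d = 1: d(1) · φ(106/1) = 1 · 52 = 52
  d = 2: d(2) · φ(106/2) = 2 · 52 = 104
  d = 53: d(53) · φ(106/53) = 2 · 1 = 2
  d = 106: d(106) · φ(106/106) = 4 · 1 = 4
Summing: (d * φ)(106) = 52 + 104 + 2 + 4 = 162.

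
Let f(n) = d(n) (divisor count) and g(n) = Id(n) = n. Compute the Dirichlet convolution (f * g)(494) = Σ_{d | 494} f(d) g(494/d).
(d * Id)(494) = 1260

Divisors of 494: [1, 2, 13, 19, 26, 38, 247, 494]. For each d | 494:
  d = 1: d(1) · Id(494/1) = 1 · 494 = 494
  d = 2: d(2) · Id(494/2) = 2 · 247 = 494
  d = 13: d(13) · Id(494/13) = 2 · 38 = 76
  d = 19: d(19) · Id(494/19) = 2 · 26 = 52
  d = 26: d(26) · Id(494/26) = 4 · 19 = 76
  d = 38: d(38) · Id(494/38) = 4 · 13 = 52
  d = 247: d(247) · Id(494/247) = 4 · 2 = 8
  d = 494: d(494) · Id(494/494) = 8 · 1 = 8
Summing: (d * Id)(494) = 494 + 494 + 76 + 52 + 76 + 52 + 8 + 8 = 1260.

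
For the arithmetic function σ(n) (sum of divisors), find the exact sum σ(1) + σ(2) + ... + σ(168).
Σ_{n ≤ 168} σ(n) = 23355

Compute σ(n) for each 1 ≤ n ≤ 168: σ(1) = 1, σ(2) = 3, σ(3) = 4, σ(4) = 7, σ(5) = 6, σ(6) = 12, σ(7) = 8, σ(8) = 15, σ(9) = 13, σ(10) = 18, σ(11) = 12, σ(12) = 28, σ(13) = 14, σ(14) = 24, σ(15) = 24, σ(16) = 31, σ(17) = 18, σ(18) = 39, σ(19) = 20, σ(20) = 42, σ(21) = 32, σ(22) = 36, σ(23) = 24, σ(24) = 60, σ(25) = 31, σ(26) = 42, σ(27) = 40, σ(28) = 56, σ(29) = 30, σ(30) = 72, σ(31) = 32, σ(32) = 63, σ(33) = 48, σ(34) = 54, σ(35) = 48, σ(36) = 91, σ(37) = 38, σ(38) = 60, σ(39) = 56, σ(40) = 90, σ(41) = 42, σ(42) = 96, σ(43) = 44, σ(44) = 84, σ(45) = 78, σ(46) = 72, σ(47) = 48, σ(48) = 124, σ(49) = 57, σ(50) = 93, σ(51) = 72, σ(52) = 98, σ(53) = 54, σ(54) = 120, σ(55) = 72, σ(56) = 120, σ(57) = 80, σ(58) = 90, σ(59) = 60, σ(60) = 168, σ(61) = 62, σ(62) = 96, σ(63) = 104, σ(64) = 127, σ(65) = 84, σ(66) = 144, σ(67) = 68, σ(68) = 126, σ(69) = 96, σ(70) = 144, σ(71) = 72, σ(72) = 195, σ(73) = 74, σ(74) = 114, σ(75) = 124, σ(76) = 140, σ(77) = 96, σ(78) = 168, σ(79) = 80, σ(80) = 186, σ(81) = 121, σ(82) = 126, σ(83) = 84, σ(84) = 224, σ(85) = 108, σ(86) = 132, σ(87) = 120, σ(88) = 180, σ(89) = 90, σ(90) = 234, σ(91) = 112, σ(92) = 168, σ(93) = 128, σ(94) = 144, σ(95) = 120, σ(96) = 252, σ(97) = 98, σ(98) = 171, σ(99) = 156, σ(100) = 217, σ(101) = 102, σ(102) = 216, σ(103) = 104, σ(104) = 210, σ(105) = 192, σ(106) = 162, σ(107) = 108, σ(108) = 280, σ(109) = 110, σ(110) = 216, σ(111) = 152, σ(112) = 248, σ(113) = 114, σ(114) = 240, σ(115) = 144, σ(116) = 210, σ(117) = 182, σ(118) = 180, σ(119) = 144, σ(120) = 360, σ(121) = 133, σ(122) = 186, σ(123) = 168, σ(124) = 224, σ(125) = 156, σ(126) = 312, σ(127) = 128, σ(128) = 255, σ(129) = 176, σ(130) = 252, σ(131) = 132, σ(132) = 336, σ(133) = 160, σ(134) = 204, σ(135) = 240, σ(136) = 270, σ(137) = 138, σ(138) = 288, σ(139) = 140, σ(140) = 336, σ(141) = 192, σ(142) = 216, σ(143) = 168, σ(144) = 403, σ(145) = 180, σ(146) = 222, σ(147) = 228, σ(148) = 266, σ(149) = 150, σ(150) = 372, σ(151) = 152, σ(152) = 300, σ(153) = 234, σ(154) = 288, σ(155) = 192, σ(156) = 392, σ(157) = 158, σ(158) = 240, σ(159) = 216, σ(160) = 378, σ(161) = 192, σ(162) = 363, σ(163) = 164, σ(164) = 294, σ(165) = 288, σ(166) = 252, σ(167) = 168, σ(168) = 480. Summing all 168 values: 23355. (Average order: Σ_{n ≤ x} σ(n) ~ (π²/12) x². For x = 168, (π²/12)·168² ≈ 23213.31.)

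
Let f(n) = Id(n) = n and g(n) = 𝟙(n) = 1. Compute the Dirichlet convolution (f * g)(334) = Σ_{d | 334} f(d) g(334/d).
(Id * 𝟙)(334) = 504

Divisors of 334: [1, 2, 167, 334]. For each d | 334:
  d = 1: Id(1) · 𝟙(334/1) = 1 · 1 = 1
  d = 2: Id(2) · 𝟙(334/2) = 2 · 1 = 2
  d = 167: Id(167) · 𝟙(334/167) = 167 · 1 = 167
  d = 334: Id(334) · 𝟙(334/334) = 334 · 1 = 334
Summing: (Id * 𝟙)(334) = 1 + 2 + 167 + 334 = 504.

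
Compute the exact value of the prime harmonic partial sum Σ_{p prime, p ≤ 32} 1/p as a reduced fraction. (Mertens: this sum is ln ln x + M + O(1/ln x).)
Σ 1/p = 314016924901/200560490130

π(32) = 11, so the primes ≤ 32 are [2, 3, 5, 7, 11, 13, 17, 19, 23, 29, 31]. Summing 1/p over these primes: 314016924901/200560490130 ≈ 1.5657. Mertens estimate ln ln(32) + 0.2615 ≈ 1.5044.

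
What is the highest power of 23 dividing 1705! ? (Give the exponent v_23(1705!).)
v_23(1705!) = 77

Legendre's formula: v_p(n!) = Σ_{k ≥ 1} ⌊n / p^k⌋. For p = 23, n = 1705, the terms are:
  ⌊1705/23^1⌋ = ⌊1705/23⌋ = 74
  ⌊1705/23^2⌋ = ⌊1705/529⌋ = 3
(the next term ⌊1705/23^3⌋ = 0, terminating the sum). Summing: v_23(1705!) = 74 + 3 = 77.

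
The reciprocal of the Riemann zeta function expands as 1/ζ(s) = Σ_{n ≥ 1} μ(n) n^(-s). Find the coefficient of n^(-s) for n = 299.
μ(299) = 1

Factor n = 299 = 13 · 23. μ(n) = 0 if any exponent ≥ 2 (not squarefree); otherwise μ(n) = (−1)^{ω(n)} where ω(n) is the number of distinct prime factors. Applying: μ(299) = 1.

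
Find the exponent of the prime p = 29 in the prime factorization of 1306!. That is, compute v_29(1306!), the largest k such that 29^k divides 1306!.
v_29(1306!) = 46

Legendre's formula: v_p(n!) = Σ_{k ≥ 1} ⌊n / p^k⌋. For p = 29, n = 1306, the terms are:
  ⌊1306/29^1⌋ = ⌊1306/29⌋ = 45
  ⌊1306/29^2⌋ = ⌊1306/841⌋ = 1
(the next term ⌊1306/29^3⌋ = 0, terminating the sum). Summing: v_29(1306!) = 45 + 1 = 46.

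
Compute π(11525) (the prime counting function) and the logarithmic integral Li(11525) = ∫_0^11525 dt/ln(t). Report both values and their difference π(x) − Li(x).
π(11525) = 1389;  Li(11525) ≈ 1410.42;  π(x) − Li(x) ≈ -21.42.

Direct count of primes ≤ 11525 gives π(11525) = 1389. Numerical evaluation of the logarithmic integral gives Li(11525) ≈ 1410.42. The difference π(x) − Li(x) ≈ -21.42 is typically negative for small/moderate x (Li(x) overestimates), though Littlewood's theorem shows this sign changes infinitely often.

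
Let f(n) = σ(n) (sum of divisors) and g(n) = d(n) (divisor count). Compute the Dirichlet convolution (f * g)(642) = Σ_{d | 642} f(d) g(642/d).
(σ * d)(642) = 3300

Divisors of 642: [1, 2, 3, 6, 107, 214, 321, 642]. For each d | 642:
  d = 1: σ(1) · d(642/1) = 1 · 8 = 8
  d = 2: σ(2) · d(642/2) = 3 · 4 = 12
  d = 3: σ(3) · d(642/3) = 4 · 4 = 16
  d = 6: σ(6) · d(642/6) = 12 · 2 = 24
  d = 107: σ(107) · d(642/107) = 108 · 4 = 432
  d = 214: σ(214) · d(642/214) = 324 · 2 = 648
  d = 321: σ(321) · d(642/321) = 432 · 2 = 864
  d = 642: σ(642) · d(642/642) = 1296 · 1 = 1296
Summing: (σ * d)(642) = 8 + 12 + 16 + 24 + 432 + 648 + 864 + 1296 = 3300.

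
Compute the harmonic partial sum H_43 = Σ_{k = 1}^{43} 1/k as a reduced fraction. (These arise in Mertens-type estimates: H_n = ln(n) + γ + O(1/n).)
H_43 = 532145396070491417/122332313750680800

Direct summation: H_43 = 1 + 1/2 + ... + 1/43. The least common denominator is lcm(1, ..., 43) = 9419588158802421600; over this denominator the numerator is 9419588158802421600 + 4709794079401210800 + 3139862719600807200 + 2354897039700605400 + 1883917631760484320 + 1569931359800403600 + 1345655451257488800 + 1177448519850302700 + 1046620906533602400 + 941958815880242160 + 856326196254765600 + 784965679900201800 + 724583704523263200 + 672827725628744400 + 627972543920161440 + 588724259925151350 + 554093421106024800 + 523310453266801200 + 495767797831706400 + 470979407940121080 + 448551817085829600 + 428163098127382800 + 409547311252279200 + 392482839950100900 + 376783526352096864 + 362291852261631600 + 348873635511200800 + 336413862814372200 + 324813384786290400 + 313986271960080720 + 303857682542013600 + 294362129962575675 + 285442065418255200 + 277046710553012400 + 269131090251497760 + 261655226633400600 + 254583463751416800 + 247883898915853200 + 241527901507754400 + 235489703970060540 + 229746052653717600 + 224275908542914800 + 219060189739591200 = 40975195497427839109, so H_43 = 40975195497427839109/9419588158802421600; reducing by gcd(40975195497427839109, 9419588158802421600) = 77 gives 532145396070491417/122332313750680800 ≈ 4.35000. (The PNT-adjacent estimate ln(43) + γ ≈ 4.33842 matches within O(1/n).)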